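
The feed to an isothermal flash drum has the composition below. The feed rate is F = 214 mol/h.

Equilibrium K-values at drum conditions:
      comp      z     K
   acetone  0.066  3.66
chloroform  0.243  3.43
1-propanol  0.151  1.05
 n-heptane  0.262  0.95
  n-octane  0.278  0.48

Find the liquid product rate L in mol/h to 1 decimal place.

Newton iteration, ψ⁰ = 0.52:
  ψ = 0.520: g = 0.1303, g' = -0.505 → ψ = 0.778
  ψ = 0.778: g = 0.0122, g' = -0.434 → ψ = 0.806
Converged at ψ = 0.806.
Then V = ψ·F = 0.8064·214 = 172.6 mol/h and L = F − V = 41.4 mol/h.

L = 41.4 mol/h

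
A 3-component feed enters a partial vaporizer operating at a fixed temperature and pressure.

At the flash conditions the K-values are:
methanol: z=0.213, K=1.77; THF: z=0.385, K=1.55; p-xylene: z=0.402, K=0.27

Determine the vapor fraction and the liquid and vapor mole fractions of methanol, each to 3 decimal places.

Rachford–Rice: g(ψ) = Σ zᵢ(Kᵢ−1)/(1+ψ(Kᵢ−1)) = 0.
g(0) = ΣzᵢKᵢ − 1 = 0.082 and g(1) = 1 − Σzᵢ/Kᵢ = -0.858, so a root lies in (0, 1).
Newton iteration, ψ⁰ = 0.5:
  ψ = 0.500: g = -0.1776, g' = -0.669 → ψ = 0.234
  ψ = 0.234: g = -0.0275, g' = -0.494 → ψ = 0.179
  ψ = 0.179: g = -0.0005, g' = -0.477 → ψ = 0.178
Converged at ψ = 0.178.
Compositions from xᵢ = zᵢ/(1+ψ(Kᵢ−1)), yᵢ = Kᵢxᵢ:
  methanol: x = 0.187, y = 0.332
  THF: x = 0.351, y = 0.544
  p-xylene: x = 0.462, y = 0.125

ψ = 0.178, x_methanol = 0.187, y_methanol = 0.332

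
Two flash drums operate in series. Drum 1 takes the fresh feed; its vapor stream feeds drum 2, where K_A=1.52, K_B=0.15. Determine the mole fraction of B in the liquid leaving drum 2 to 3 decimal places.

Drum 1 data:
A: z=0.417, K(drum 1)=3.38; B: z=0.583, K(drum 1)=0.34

x_B (drum 2) = 0.380

Drum 1:
Iterate (Newton) starting at ψ₁ = 0.5:
  ψ₁ = 0.500: g = -0.1211, g' = -1.058 → ψ₁ = 0.386
  ψ₁ = 0.386: g = 0.0014, g' = -1.099 → ψ₁ = 0.387
Converged at ψ₁ = 0.387.
Drum-1 compositions:
  A: x = 0.217, y = 0.734
  B: x = 0.783, y = 0.266
Drum-2 feed = drum-1 vapor: z₂ = (0.7338, 0.2662).
Drum 2:
Material balance + equilibrium reduce to Σ zᵢ(Kᵢ−1)/(1+ψ₂(Kᵢ−1)) = 0.
Check two-phase: ΣzᵢKᵢ = 1.155 > 1 and Σzᵢ/Kᵢ = 2.257 > 1, so g(0) = 0.155 > 0 and g(1) = -1.257 < 0.
Binary case is linear: z₁(K₁−1)(1+ψ₂(K₂−1)) + z₂(K₂−1)(1+ψ₂(K₁−1)) = 0
⇒ ψ₂ = [z₁(K₁−1)+z₂(K₂−1)] / [−(K₁−1)(K₂−1)] = 0.1553/0.4420 = 0.351
  A: x = 0.620, y = 0.943
  B: x = 0.380, y = 0.057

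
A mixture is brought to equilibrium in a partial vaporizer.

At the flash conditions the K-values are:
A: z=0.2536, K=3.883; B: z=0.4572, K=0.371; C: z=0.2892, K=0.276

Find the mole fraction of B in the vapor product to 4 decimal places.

y_B = 0.1837

Material balance + equilibrium reduce to Σ zᵢ(Kᵢ−1)/(1+V/F(Kᵢ−1)) = 0.
Feasibility: ΣzᵢKᵢ = 1.2342, Σzᵢ/Kᵢ = 2.3455 — both > 1, two phases present.
Newton iteration, V/F⁰ = 0.5:
  V/F = 0.5000: g = -0.44824, g' = -1.1110 → V/F = 0.0965
  V/F = 0.0965: g = 0.04067, g' = -1.6702 → V/F = 0.1209
  V/F = 0.1209: g = 0.00147, g' = -1.5531 → V/F = 0.1218
Converged at V/F = 0.1218.
Compositions from xᵢ = zᵢ/(1+V/F(Kᵢ−1)), yᵢ = Kᵢxᵢ:
  A: x = 0.1877, y = 0.7288
  B: x = 0.4951, y = 0.1837
  C: x = 0.3172, y = 0.0875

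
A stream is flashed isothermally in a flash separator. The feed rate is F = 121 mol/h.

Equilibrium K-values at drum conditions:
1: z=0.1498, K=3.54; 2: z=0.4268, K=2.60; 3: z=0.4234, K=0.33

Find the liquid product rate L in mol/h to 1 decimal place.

Material balance + equilibrium reduce to Σ zᵢ(Kᵢ−1)/(1+β(Kᵢ−1)) = 0.
Check two-phase: ΣzᵢKᵢ = 1.7797 > 1 and Σzᵢ/Kᵢ = 1.4895 > 1, so g(0) = 0.7797 > 0 and g(1) = -0.4895 < 0.
Newton iteration, β⁰ = 0.54:
  β = 0.5400: g = 0.08229, g' = -0.9529 → β = 0.6264
  β = 0.6264: g = -0.00089, g' = -0.9809 → β = 0.6255
Converged at β = 0.6255.
Then V = β·F = 0.6255·121 = 75.7 mol/h and L = F − V = 45.3 mol/h.

L = 45.3 mol/h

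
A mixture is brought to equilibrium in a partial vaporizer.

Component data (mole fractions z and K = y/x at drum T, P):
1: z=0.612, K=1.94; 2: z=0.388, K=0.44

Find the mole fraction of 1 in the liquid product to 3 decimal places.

x_1 = 0.373

Material balance + equilibrium reduce to Σ zᵢ(Kᵢ−1)/(1+ψ(Kᵢ−1)) = 0.
g(0) = ΣzᵢKᵢ − 1 = 0.358 and g(1) = 1 − Σzᵢ/Kᵢ = -0.197, so a root lies in (0, 1).
Binary case is linear: z₁(K₁−1)(1+ψ(K₂−1)) + z₂(K₂−1)(1+ψ(K₁−1)) = 0
⇒ ψ = [z₁(K₁−1)+z₂(K₂−1)] / [−(K₁−1)(K₂−1)] = 0.3580/0.5264 = 0.680
Compositions from xᵢ = zᵢ/(1+ψ(Kᵢ−1)), yᵢ = Kᵢxᵢ:
  1: x = 0.373, y = 0.724
  2: x = 0.627, y = 0.276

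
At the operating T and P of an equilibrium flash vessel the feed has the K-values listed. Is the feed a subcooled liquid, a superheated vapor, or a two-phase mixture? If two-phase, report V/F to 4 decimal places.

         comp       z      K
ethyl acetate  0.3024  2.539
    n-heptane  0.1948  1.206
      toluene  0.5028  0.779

superheated vapor

ΣzᵢKᵢ = 1.3944; Σzᵢ/Kᵢ = 0.9261.
Since Σzᵢ/Kᵢ < 1 the mixture is above its dew point — single vapor phase.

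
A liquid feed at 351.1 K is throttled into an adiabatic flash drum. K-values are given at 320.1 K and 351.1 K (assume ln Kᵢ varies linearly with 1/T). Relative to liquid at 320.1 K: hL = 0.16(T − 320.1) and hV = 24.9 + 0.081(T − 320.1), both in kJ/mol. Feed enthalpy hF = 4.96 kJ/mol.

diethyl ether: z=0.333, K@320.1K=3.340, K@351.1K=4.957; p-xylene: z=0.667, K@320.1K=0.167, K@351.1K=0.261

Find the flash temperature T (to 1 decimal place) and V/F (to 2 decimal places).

Adiabatic flash: solve Rachford–Rice at each trial T, then check hF = ψ·hV(T) + (1−ψ)·hL(T).
  T = 320.1 K: K = (3.340, 0.167), RR gives ψ = 0.115, H_out = 2.856 kJ/mol
  T = 351.1 K: K = (4.957, 0.261), RR gives ψ = 0.282, H_out = 11.292 kJ/mol
  T = 335.6 K: K = (4.106, 0.211), RR gives ψ = 0.207, H_out = 7.388 kJ/mol
  T = 327.9 K: K = (3.715, 0.188), RR gives ψ = 0.165, H_out = 5.245 kJ/mol
  T = 324.0 K: K = (3.525, 0.177), RR gives ψ = 0.141, H_out = 4.083 kJ/mol
  T = 325.9 K: K = (3.617, 0.183), RR gives ψ = 0.153, H_out = 4.657 kJ/mol
Linear interpolation between T = 325.9 (H_out = 4.657) and T = 327.9 (H_out = 5.245) on hF = 4.96 gives T ≈ 326.9 K, at which ψ = 0.16.

T = 326.9 K, V/F = 0.16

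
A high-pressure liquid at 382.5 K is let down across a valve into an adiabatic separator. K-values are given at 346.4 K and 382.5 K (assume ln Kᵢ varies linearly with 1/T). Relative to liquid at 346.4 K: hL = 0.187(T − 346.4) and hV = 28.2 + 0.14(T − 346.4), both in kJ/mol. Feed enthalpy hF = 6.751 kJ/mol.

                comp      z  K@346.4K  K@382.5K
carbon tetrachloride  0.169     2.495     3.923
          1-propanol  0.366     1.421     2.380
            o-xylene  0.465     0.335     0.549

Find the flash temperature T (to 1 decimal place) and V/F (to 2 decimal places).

Adiabatic flash: solve Rachford–Rice at each trial T, then check hF = ψ·hV(T) + (1−ψ)·hL(T).
  T = 346.4 K: K = (2.495, 1.421, 0.335), RR gives ψ = 0.164, H_out = 4.623 kJ/mol
  T = 382.5 K: K = (3.923, 2.380, 0.549), RR gives ψ = 0.916, H_out = 31.032 kJ/mol
  T = 364.4 K: K = (3.162, 1.861, 0.434), RR gives ψ = 0.548, H_out = 18.343 kJ/mol
  T = 355.4 K: K = (2.817, 1.632, 0.382), RR gives ψ = 0.368, H_out = 11.909 kJ/mol
  T = 350.9 K: K = (2.653, 1.524, 0.358), RR gives ψ = 0.270, H_out = 8.412 kJ/mol
  T = 348.6 K: K = (2.572, 1.471, 0.346), RR gives ψ = 0.217, H_out = 6.517 kJ/mol
Linear interpolation between T = 348.6 (H_out = 6.517) and T = 350.9 (H_out = 8.412) on hF = 6.751 gives T ≈ 348.9 K, at which ψ = 0.22.

T = 348.9 K, V/F = 0.22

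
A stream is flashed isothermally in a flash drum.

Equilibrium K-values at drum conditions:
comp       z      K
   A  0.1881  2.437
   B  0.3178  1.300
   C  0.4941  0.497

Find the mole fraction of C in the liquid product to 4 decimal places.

Let ψ = V/F and solve Σ zᵢ(Kᵢ−1)/(1+ψ(Kᵢ−1)) = 0.
Check two-phase: ΣzᵢKᵢ = 1.1171 > 1 and Σzᵢ/Kᵢ = 1.3158 > 1, so g(0) = 0.1171 > 0 and g(1) = -0.3158 < 0.
Newton iteration, ψ⁰ = 0.5:
  ψ = 0.5000: g = -0.09185, g' = -0.3763 → ψ = 0.2559
  ψ = 0.2559: g = 0.00092, g' = -0.3970 → ψ = 0.2582
Converged at ψ = 0.2582.
Compositions from xᵢ = zᵢ/(1+ψ(Kᵢ−1)), yᵢ = Kᵢxᵢ:
  A: x = 0.1372, y = 0.3343
  B: x = 0.2950, y = 0.3834
  C: x = 0.5679, y = 0.2822

x_C = 0.5679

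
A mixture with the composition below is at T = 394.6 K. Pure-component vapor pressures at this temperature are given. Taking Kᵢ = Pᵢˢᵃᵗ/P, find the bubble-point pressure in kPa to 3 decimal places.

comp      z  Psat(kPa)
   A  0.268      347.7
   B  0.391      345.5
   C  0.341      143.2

At the bubble point ψ → 0, so ΣzᵢKᵢ = 1 with Kᵢ = Pᵢˢᵃᵗ/P ⇒ P = ΣzᵢPᵢˢᵃᵗ.
P = 0.268·347.7 + 0.391·345.5 + 0.341·143.2 = 277.105 kPa

Pbub = 277.105 kPa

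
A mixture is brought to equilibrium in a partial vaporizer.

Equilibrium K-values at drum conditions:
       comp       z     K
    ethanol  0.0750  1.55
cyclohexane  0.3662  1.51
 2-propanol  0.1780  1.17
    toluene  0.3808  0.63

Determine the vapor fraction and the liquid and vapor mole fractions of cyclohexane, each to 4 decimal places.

ψ = 0.7264, x_cyclohexane = 0.2672, y_cyclohexane = 0.4035

Rachford–Rice: g(ψ) = Σ zᵢ(Kᵢ−1)/(1+ψ(Kᵢ−1)) = 0.
Feasibility: ΣzᵢKᵢ = 1.1174, Σzᵢ/Kᵢ = 1.0475 — both > 1, two phases present.
Iterate (Newton) starting at ψ = 0.54:
  ψ = 0.5400: g = 0.02988, g' = -0.1578 → ψ = 0.7294
  ψ = 0.7294: g = -0.00049, g' = -0.1640 → ψ = 0.7264
Converged at ψ = 0.7264.
Compositions from xᵢ = zᵢ/(1+ψ(Kᵢ−1)), yᵢ = Kᵢxᵢ:
  ethanol: x = 0.0536, y = 0.0831
  cyclohexane: x = 0.2672, y = 0.4035
  2-propanol: x = 0.1584, y = 0.1854
  toluene: x = 0.5208, y = 0.3281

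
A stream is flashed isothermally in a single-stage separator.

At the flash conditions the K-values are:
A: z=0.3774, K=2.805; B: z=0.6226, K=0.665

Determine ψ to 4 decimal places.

Binary case is linear: z₁(K₁−1)(1+ψ(K₂−1)) + z₂(K₂−1)(1+ψ(K₁−1)) = 0
⇒ ψ = [z₁(K₁−1)+z₂(K₂−1)] / [−(K₁−1)(K₂−1)] = 0.47264/0.60467 = 0.7816

ψ = 0.7816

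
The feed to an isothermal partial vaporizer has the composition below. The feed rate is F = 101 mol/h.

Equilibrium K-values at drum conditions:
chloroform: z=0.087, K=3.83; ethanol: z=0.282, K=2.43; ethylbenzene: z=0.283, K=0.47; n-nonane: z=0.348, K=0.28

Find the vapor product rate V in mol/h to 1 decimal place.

Rachford–Rice: g(V/F) = Σ zᵢ(Kᵢ−1)/(1+V/F(Kᵢ−1)) = 0.
Check two-phase: ΣzᵢKᵢ = 1.249 > 1 and Σzᵢ/Kᵢ = 1.984 > 1, so g(0) = 0.249 > 0 and g(1) = -0.984 < 0.
Newton–Raphson from V/F = 0.41:
  V/F = 0.410: g = -0.1790, g' = -0.871 → V/F = 0.205
  V/F = 0.205: g = 0.0058, g' = -0.973 → V/F = 0.211
Converged at V/F = 0.211.
Then V = V/F·F = 0.2106·101 = 21.3 mol/h and L = F − V = 79.7 mol/h.

V = 21.3 mol/h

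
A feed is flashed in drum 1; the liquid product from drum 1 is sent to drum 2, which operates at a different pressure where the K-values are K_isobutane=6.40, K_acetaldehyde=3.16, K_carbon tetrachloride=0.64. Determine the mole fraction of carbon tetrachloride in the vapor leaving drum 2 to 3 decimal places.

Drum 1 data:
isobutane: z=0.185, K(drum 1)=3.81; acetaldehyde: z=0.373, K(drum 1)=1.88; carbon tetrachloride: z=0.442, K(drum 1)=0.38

Drum 1:
Let ψ₁ = V/F and solve Σ zᵢ(Kᵢ−1)/(1+ψ₁(Kᵢ−1)) = 0.
g(0) = ΣzᵢKᵢ − 1 = 0.574 and g(1) = 1 − Σzᵢ/Kᵢ = -0.410, so a root lies in (0, 1).
Newton iteration, ψ₁⁰ = 0.5:
  ψ₁ = 0.500: g = 0.0469, g' = -0.749 → ψ₁ = 0.563
Converged at ψ₁ = 0.563.
Drum-1 compositions:
  isobutane: x = 0.072, y = 0.273
  acetaldehyde: x = 0.249, y = 0.469
  carbon tetrachloride: x = 0.679, y = 0.258
Drum-2 feed = drum-1 liquid: z₂ = (0.0717, 0.2495, 0.6789).
Drum 2:
Rachford–Rice: g(ψ₂) = Σ zᵢ(Kᵢ−1)/(1+ψ₂(Kᵢ−1)) = 0.
g(0) = ΣzᵢKᵢ − 1 = 0.681 and g(1) = 1 − Σzᵢ/Kᵢ = -0.151, so a root lies in (0, 1).
Iterate (Newton) starting at ψ₂ = 0.54:
  ψ₂ = 0.540: g = 0.0442, g' = -0.520 → ψ₂ = 0.625
  ψ₂ = 0.625: g = 0.0024, g' = -0.466 → ψ₂ = 0.630
Converged at ψ₂ = 0.630.
  isobutane: x = 0.016, y = 0.104
  acetaldehyde: x = 0.106, y = 0.334
  carbon tetrachloride: x = 0.878, y = 0.562

y_carbon tetrachloride (drum 2) = 0.562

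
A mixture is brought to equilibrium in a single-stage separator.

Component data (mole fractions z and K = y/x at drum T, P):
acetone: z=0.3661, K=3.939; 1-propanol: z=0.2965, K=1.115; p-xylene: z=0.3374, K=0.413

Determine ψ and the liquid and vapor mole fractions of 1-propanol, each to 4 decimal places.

Newton iteration, ψ⁰ = 0.7:
  ψ = 0.7000: g = 0.04729, g' = -0.6767 → ψ = 0.7699
  ψ = 0.7699: g = -0.00026, g' = -0.6874 → ψ = 0.7695
Converged at ψ = 0.7695.
Compositions from xᵢ = zᵢ/(1+ψ(Kᵢ−1)), yᵢ = Kᵢxᵢ:
  acetone: x = 0.1122, y = 0.4421
  1-propanol: x = 0.2724, y = 0.3037
  p-xylene: x = 0.6154, y = 0.2541

ψ = 0.7695, x_1-propanol = 0.2724, y_1-propanol = 0.3037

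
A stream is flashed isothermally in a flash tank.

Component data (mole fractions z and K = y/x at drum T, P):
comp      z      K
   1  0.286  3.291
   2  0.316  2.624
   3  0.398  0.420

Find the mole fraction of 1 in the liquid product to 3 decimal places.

Material balance + equilibrium reduce to Σ zᵢ(Kᵢ−1)/(1+ψ(Kᵢ−1)) = 0.
g(0) = ΣzᵢKᵢ − 1 = 0.938 and g(1) = 1 − Σzᵢ/Kᵢ = -0.155, so a root lies in (0, 1).
Iterate (Newton) starting at ψ = 0.34:
  ψ = 0.340: g = 0.4114, g' = -1.028 → ψ = 0.740
  ψ = 0.740: g = 0.0716, g' = -0.790 → ψ = 0.831
  ψ = 0.831: g = -0.0015, g' = -0.828 → ψ = 0.829
Converged at ψ = 0.829.
Compositions from xᵢ = zᵢ/(1+ψ(Kᵢ−1)), yᵢ = Kᵢxᵢ:
  1: x = 0.099, y = 0.325
  2: x = 0.135, y = 0.353
  3: x = 0.767, y = 0.322

x_1 = 0.099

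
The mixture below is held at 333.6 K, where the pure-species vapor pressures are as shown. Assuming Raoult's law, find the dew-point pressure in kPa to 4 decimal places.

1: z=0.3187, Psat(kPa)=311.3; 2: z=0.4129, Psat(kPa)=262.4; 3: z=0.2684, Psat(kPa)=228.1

Pdew = 264.9709 kPa

At the dew point ψ → 1, so Σzᵢ/Kᵢ = 1 with Kᵢ = Pᵢˢᵃᵗ/P ⇒ 1/P = Σzᵢ/Pᵢˢᵃᵗ.
1/P = 0.3187/311.3 + 0.4129/262.4 + 0.2684/228.1 = 0.0037740 ⇒ P = 264.9709 kPa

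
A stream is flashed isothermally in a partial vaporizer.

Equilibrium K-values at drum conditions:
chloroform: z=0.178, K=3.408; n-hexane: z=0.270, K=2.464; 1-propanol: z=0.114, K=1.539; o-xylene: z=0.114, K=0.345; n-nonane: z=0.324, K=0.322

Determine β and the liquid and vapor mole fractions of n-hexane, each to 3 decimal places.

β = 0.532, x_n-hexane = 0.152, y_n-hexane = 0.374

Rachford–Rice: g(β) = Σ zᵢ(Kᵢ−1)/(1+β(Kᵢ−1)) = 0.
Feasibility: ΣzᵢKᵢ = 1.591, Σzᵢ/Kᵢ = 1.573 — both > 1, two phases present.
Newton–Raphson from β = 0.39:
  β = 0.390: g = 0.1245, g' = -0.895 → β = 0.529
  β = 0.529: g = 0.0022, g' = -0.880 → β = 0.532
Converged at β = 0.532.
Compositions from xᵢ = zᵢ/(1+β(Kᵢ−1)), yᵢ = Kᵢxᵢ:
  chloroform: x = 0.078, y = 0.266
  n-hexane: x = 0.152, y = 0.374
  1-propanol: x = 0.089, y = 0.136
  o-xylene: x = 0.175, y = 0.060
  n-nonane: x = 0.507, y = 0.163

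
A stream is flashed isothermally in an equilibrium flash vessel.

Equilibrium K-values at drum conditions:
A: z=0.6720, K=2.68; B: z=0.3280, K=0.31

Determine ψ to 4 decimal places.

ψ = 0.7787

Let ψ = V/F and solve Σ zᵢ(Kᵢ−1)/(1+ψ(Kᵢ−1)) = 0.
g(0) = ΣzᵢKᵢ − 1 = 0.9026 and g(1) = 1 − Σzᵢ/Kᵢ = -0.3088, so a root lies in (0, 1).
Binary case is linear: z₁(K₁−1)(1+ψ(K₂−1)) + z₂(K₂−1)(1+ψ(K₁−1)) = 0
⇒ ψ = [z₁(K₁−1)+z₂(K₂−1)] / [−(K₁−1)(K₂−1)] = 0.90264/1.15920 = 0.7787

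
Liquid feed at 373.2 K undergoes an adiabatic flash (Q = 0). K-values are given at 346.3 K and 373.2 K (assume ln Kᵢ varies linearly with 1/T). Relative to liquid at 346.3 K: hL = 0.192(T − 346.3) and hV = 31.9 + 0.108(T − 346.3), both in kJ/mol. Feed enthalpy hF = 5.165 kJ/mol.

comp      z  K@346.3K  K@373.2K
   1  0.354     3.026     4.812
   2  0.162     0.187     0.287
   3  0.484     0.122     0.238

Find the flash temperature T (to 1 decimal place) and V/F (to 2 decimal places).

Adiabatic flash: solve Rachford–Rice at each trial T, then check hF = ψ·hV(T) + (1−ψ)·hL(T).
  T = 346.3 K: K = (3.026, 0.187, 0.122), RR gives ψ = 0.092, H_out = 2.932 kJ/mol
  T = 373.2 K: K = (4.812, 0.287, 0.238), RR gives ψ = 0.303, H_out = 14.134 kJ/mol
  T = 359.8 K: K = (3.852, 0.234, 0.173), RR gives ψ = 0.209, H_out = 9.035 kJ/mol
  T = 353.1 K: K = (3.425, 0.210, 0.146), RR gives ψ = 0.156, H_out = 6.191 kJ/mol
  T = 349.7 K: K = (3.221, 0.198, 0.134), RR gives ψ = 0.125, H_out = 4.619 kJ/mol
  T = 351.4 K: K = (3.322, 0.204, 0.140), RR gives ψ = 0.141, H_out = 5.418 kJ/mol
Linear interpolation between T = 349.7 (H_out = 4.619) and T = 351.4 (H_out = 5.418) on hF = 5.165 gives T ≈ 350.9 K, at which ψ = 0.14.

T = 350.9 K, V/F = 0.14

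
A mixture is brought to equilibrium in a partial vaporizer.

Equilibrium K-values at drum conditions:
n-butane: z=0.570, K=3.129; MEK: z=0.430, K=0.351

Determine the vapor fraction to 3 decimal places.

ψ = 0.676

Material balance + equilibrium reduce to Σ zᵢ(Kᵢ−1)/(1+ψ(Kᵢ−1)) = 0.
Feasibility: ΣzᵢKᵢ = 1.934, Σzᵢ/Kᵢ = 1.407 — both > 1, two phases present.
Newton–Raphson from ψ = 0.5:
  ψ = 0.500: g = 0.1747, g' = -1.003 → ψ = 0.674
  ψ = 0.674: g = 0.0022, g' = -1.008 → ψ = 0.676
Converged at ψ = 0.676.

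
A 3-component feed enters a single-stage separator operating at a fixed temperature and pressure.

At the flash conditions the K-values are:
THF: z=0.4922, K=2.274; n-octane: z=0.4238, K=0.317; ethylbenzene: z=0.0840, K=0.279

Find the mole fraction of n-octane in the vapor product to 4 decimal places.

Rachford–Rice: g(V/F) = Σ zᵢ(Kᵢ−1)/(1+V/F(Kᵢ−1)) = 0.
Feasibility: ΣzᵢKᵢ = 1.2770, Σzᵢ/Kᵢ = 1.8544 — both > 1, two phases present.
Iterate (Newton) starting at V/F = 0.59:
  V/F = 0.5900: g = -0.23224, g' = -0.9473 → V/F = 0.3448
  V/F = 0.3448: g = -0.02356, g' = -0.8012 → V/F = 0.3154
Converged at V/F = 0.3154.
Compositions from xᵢ = zᵢ/(1+V/F(Kᵢ−1)), yᵢ = Kᵢxᵢ:
  THF: x = 0.3511, y = 0.7984
  n-octane: x = 0.5402, y = 0.1712
  ethylbenzene: x = 0.1087, y = 0.0303

y_n-octane = 0.1712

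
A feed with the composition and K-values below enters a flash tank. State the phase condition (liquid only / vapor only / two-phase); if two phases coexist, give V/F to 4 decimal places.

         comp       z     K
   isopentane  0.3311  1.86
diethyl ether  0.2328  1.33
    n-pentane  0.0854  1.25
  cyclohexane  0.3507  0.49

two-phase, V/F = 0.6399

ΣzᵢKᵢ = 1.2041; Σzᵢ/Kᵢ = 1.1371.
Both exceed 1, so a two-phase solution exists.
Rachford–Rice: g(ψ) = Σ zᵢ(Kᵢ−1)/(1+ψ(Kᵢ−1)) = 0.
Iterate (Newton) starting at ψ = 0.5:
  ψ = 0.5000: g = 0.04397, g' = -0.3070 → ψ = 0.6432
  ψ = 0.6432: g = -0.00108, g' = -0.3247 → ψ = 0.6399
Converged at ψ = 0.6399.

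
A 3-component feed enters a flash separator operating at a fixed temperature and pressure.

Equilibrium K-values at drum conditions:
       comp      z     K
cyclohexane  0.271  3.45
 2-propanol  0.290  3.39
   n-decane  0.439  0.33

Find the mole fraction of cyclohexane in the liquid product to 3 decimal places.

Let β = V/F and solve Σ zᵢ(Kᵢ−1)/(1+β(Kᵢ−1)) = 0.
Feasibility: ΣzᵢKᵢ = 2.063, Σzᵢ/Kᵢ = 1.494 — both > 1, two phases present.
Newton iteration, β⁰ = 0.5:
  β = 0.500: g = 0.1719, g' = -1.118 → β = 0.654
  β = 0.654: g = 0.0023, g' = -1.117 → β = 0.656
Converged at β = 0.656.
Compositions from xᵢ = zᵢ/(1+β(Kᵢ−1)), yᵢ = Kᵢxᵢ:
  cyclohexane: x = 0.104, y = 0.359
  2-propanol: x = 0.113, y = 0.383
  n-decane: x = 0.783, y = 0.258

x_cyclohexane = 0.104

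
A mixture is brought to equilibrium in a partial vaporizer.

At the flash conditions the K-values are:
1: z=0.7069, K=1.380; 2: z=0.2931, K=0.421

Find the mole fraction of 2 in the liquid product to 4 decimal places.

Material balance + equilibrium reduce to Σ zᵢ(Kᵢ−1)/(1+ψ(Kᵢ−1)) = 0.
Check two-phase: ΣzᵢKᵢ = 1.0989 > 1 and Σzᵢ/Kᵢ = 1.2084 > 1, so g(0) = 0.0989 > 0 and g(1) = -0.2084 < 0.
Binary case is linear: z₁(K₁−1)(1+ψ(K₂−1)) + z₂(K₂−1)(1+ψ(K₁−1)) = 0
⇒ ψ = [z₁(K₁−1)+z₂(K₂−1)] / [−(K₁−1)(K₂−1)] = 0.09892/0.22002 = 0.4496
Compositions from xᵢ = zᵢ/(1+ψ(Kᵢ−1)), yᵢ = Kᵢxᵢ:
  1: x = 0.6038, y = 0.8332
  2: x = 0.3962, y = 0.1668

x_2 = 0.3962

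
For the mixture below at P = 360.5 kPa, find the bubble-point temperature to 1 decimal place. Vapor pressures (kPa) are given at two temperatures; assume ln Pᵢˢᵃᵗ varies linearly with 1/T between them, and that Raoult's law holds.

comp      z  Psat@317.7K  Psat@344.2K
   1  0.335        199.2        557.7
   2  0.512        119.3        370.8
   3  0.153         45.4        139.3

T = 341.6 K

Bubble-point temperature: ΣzᵢPᵢˢᵃᵗ(T) = P. Interpolate ln Pᵢˢᵃᵗ = aᵢ + bᵢ/T.
  T = 317.7 K: ΣzᵢPᵢˢᵃᵗ = 134.76 kPa
  T = 344.2 K: ΣzᵢPᵢˢᵃᵗ = 397.99 kPa
  T = 330.9 K: ΣzᵢPᵢˢᵃᵗ = 236.10 kPa
  T = 337.5 K: ΣzᵢPᵢˢᵃᵗ = 307.49 kPa
  T = 340.9 K: ΣzᵢPᵢˢᵃᵗ = 350.94 kPa
  T = 342.5 K: ΣzᵢPᵢˢᵃᵗ = 373.13 kPa
Interpolating between 340.9 K and 342.5 K gives T ≈ 341.6 K.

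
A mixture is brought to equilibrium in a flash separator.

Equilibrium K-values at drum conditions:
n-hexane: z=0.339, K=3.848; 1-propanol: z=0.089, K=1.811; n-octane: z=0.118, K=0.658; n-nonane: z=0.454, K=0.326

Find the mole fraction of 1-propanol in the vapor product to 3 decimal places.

Rachford–Rice: g(β) = Σ zᵢ(Kᵢ−1)/(1+β(Kᵢ−1)) = 0.
Check two-phase: ΣzᵢKᵢ = 1.691 > 1 and Σzᵢ/Kᵢ = 1.709 > 1, so g(0) = 0.691 > 0 and g(1) = -0.709 < 0.
Newton iteration, β⁰ = 0.5:
  β = 0.500: g = -0.0606, g' = -0.987 → β = 0.439
Converged at β = 0.439.
Compositions from xᵢ = zᵢ/(1+β(Kᵢ−1)), yᵢ = Kᵢxᵢ:
  n-hexane: x = 0.151, y = 0.580
  1-propanol: x = 0.066, y = 0.119
  n-octane: x = 0.139, y = 0.091
  n-nonane: x = 0.645, y = 0.210

y_1-propanol = 0.119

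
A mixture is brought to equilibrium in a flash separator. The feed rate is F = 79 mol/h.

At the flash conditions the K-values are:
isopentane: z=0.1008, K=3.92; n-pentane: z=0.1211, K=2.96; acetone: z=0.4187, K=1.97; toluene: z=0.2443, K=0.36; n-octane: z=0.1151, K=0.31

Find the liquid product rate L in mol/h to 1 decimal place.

Newton–Raphson from ψ = 0.5:
  ψ = 0.5000: g = 0.16184, g' = -0.7835 → ψ = 0.7066
  ψ = 0.7066: g = -0.00380, g' = -0.8542 → ψ = 0.7021
Converged at ψ = 0.7021.
Then V = ψ·F = 0.7021·79 = 55.5 mol/h and L = F − V = 23.5 mol/h.

L = 23.5 mol/h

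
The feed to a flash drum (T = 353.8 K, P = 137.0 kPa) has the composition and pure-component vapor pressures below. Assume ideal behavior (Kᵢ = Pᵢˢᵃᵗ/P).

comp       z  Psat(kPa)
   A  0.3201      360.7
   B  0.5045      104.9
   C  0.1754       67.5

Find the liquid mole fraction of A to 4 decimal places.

x_A = 0.1622

Raoult's law: Kᵢ = Pᵢˢᵃᵗ/P = Pᵢˢᵃᵗ/137.0.
  K_A = 360.7/137.0 = 2.632847, K_B = 104.9/137.0 = 0.765693, K_C = 67.5/137.0 = 0.492701
Rachford–Rice: g(ψ) = Σ zᵢ(Kᵢ−1)/(1+ψ(Kᵢ−1)) = 0.
g(0) = ΣzᵢKᵢ − 1 = 0.3155 and g(1) = 1 − Σzᵢ/Kᵢ = -0.1365, so a root lies in (0, 1).
Newton iteration, ψ⁰ = 0.5:
  ψ = 0.5000: g = 0.03463, g' = -0.3752 → ψ = 0.5923
  ψ = 0.5923: g = 0.00125, g' = -0.3501 → ψ = 0.5959
Converged at ψ = 0.5959.
Compositions from xᵢ = zᵢ/(1+ψ(Kᵢ−1)), yᵢ = Kᵢxᵢ:
  A: x = 0.1622, y = 0.4272
  B: x = 0.5864, y = 0.4490
  C: x = 0.2514, y = 0.1239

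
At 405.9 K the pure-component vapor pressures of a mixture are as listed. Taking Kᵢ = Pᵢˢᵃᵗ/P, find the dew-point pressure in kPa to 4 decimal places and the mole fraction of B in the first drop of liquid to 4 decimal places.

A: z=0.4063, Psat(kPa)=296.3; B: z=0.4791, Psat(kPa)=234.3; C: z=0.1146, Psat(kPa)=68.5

At the dew point ψ → 1, so Σzᵢ/Kᵢ = 1 with Kᵢ = Pᵢˢᵃᵗ/P ⇒ 1/P = Σzᵢ/Pᵢˢᵃᵗ.
1/P = 0.4063/296.3 + 0.4791/234.3 + 0.1146/68.5 = 0.0050891 ⇒ P = 196.5002 kPa
xᵢ = zᵢP/Pᵢˢᵃᵗ ⇒ x_B = 0.4791·196.5002/234.3 = 0.4018

Pdew = 196.5002 kPa, x_B = 0.4018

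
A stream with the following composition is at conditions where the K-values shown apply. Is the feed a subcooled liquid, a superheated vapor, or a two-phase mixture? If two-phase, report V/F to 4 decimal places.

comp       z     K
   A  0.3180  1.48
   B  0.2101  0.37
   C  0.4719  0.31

subcooled liquid

ΣzᵢKᵢ = 0.6947; Σzᵢ/Kᵢ = 2.3050.
Since ΣzᵢKᵢ < 1 the mixture is below its bubble point — single liquid phase.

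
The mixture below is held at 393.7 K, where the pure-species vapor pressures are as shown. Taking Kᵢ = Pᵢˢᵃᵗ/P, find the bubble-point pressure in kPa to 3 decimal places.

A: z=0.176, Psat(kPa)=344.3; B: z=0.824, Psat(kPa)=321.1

Pbub = 325.183 kPa

At the bubble point ψ → 0, so ΣzᵢKᵢ = 1 with Kᵢ = Pᵢˢᵃᵗ/P ⇒ P = ΣzᵢPᵢˢᵃᵗ.
P = 0.176·344.3 + 0.824·321.1 = 325.183 kPa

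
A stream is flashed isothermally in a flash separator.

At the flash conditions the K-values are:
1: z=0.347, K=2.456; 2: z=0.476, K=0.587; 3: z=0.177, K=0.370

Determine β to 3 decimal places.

Newton iteration, β⁰ = 0.5:
  β = 0.500: g = -0.1182, g' = -0.525 → β = 0.275
  β = 0.275: g = 0.0042, g' = -0.581 → β = 0.282
Converged at β = 0.282.

β = 0.282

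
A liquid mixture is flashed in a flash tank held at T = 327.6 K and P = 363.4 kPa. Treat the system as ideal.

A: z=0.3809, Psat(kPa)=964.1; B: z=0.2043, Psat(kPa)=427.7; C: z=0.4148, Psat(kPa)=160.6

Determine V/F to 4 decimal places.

Raoult's law: Kᵢ = Pᵢˢᵃᵗ/P = Pᵢˢᵃᵗ/363.4.
  K_A = 964.1/363.4 = 2.652999, K_B = 427.7/363.4 = 1.176940, K_C = 160.6/363.4 = 0.441937
Rachford–Rice: g(V/F) = Σ zᵢ(Kᵢ−1)/(1+V/F(Kᵢ−1)) = 0.
Feasibility: ΣzᵢKᵢ = 1.4343, Σzᵢ/Kᵢ = 1.2558 — both > 1, two phases present.
Iterate (Newton) starting at V/F = 0.5:
  V/F = 0.5000: g = 0.05685, g' = -0.5659 → V/F = 0.6005
  V/F = 0.6005: g = 0.00052, g' = -0.5596 → V/F = 0.6014
Converged at V/F = 0.6014.

V/F = 0.6014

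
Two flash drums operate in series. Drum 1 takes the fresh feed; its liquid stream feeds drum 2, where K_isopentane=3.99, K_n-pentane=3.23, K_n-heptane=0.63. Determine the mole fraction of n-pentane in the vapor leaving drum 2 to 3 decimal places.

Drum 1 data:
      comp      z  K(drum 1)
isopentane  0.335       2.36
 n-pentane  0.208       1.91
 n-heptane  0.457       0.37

y_n-pentane (drum 2) = 0.184

Drum 1:
Newton–Raphson from ψ₁ = 0.5:
  ψ₁ = 0.500: g = -0.0190, g' = -0.687 → ψ₁ = 0.472
Converged at ψ₁ = 0.472.
Drum-1 compositions:
  isopentane: x = 0.204, y = 0.481
  n-pentane: x = 0.145, y = 0.278
  n-heptane: x = 0.651, y = 0.241
Drum-2 feed = drum-1 liquid: z₂ = (0.2040, 0.1455, 0.6505).
Drum 2:
Newton iteration, ψ₂⁰ = 0.5:
  ψ₂ = 0.500: g = 0.1025, g' = -0.589 → ψ₂ = 0.674
  ψ₂ = 0.674: g = 0.0112, g' = -0.474 → ψ₂ = 0.698
Converged at ψ₂ = 0.698.
  isopentane: x = 0.066, y = 0.264
  n-pentane: x = 0.057, y = 0.184
  n-heptane: x = 0.877, y = 0.553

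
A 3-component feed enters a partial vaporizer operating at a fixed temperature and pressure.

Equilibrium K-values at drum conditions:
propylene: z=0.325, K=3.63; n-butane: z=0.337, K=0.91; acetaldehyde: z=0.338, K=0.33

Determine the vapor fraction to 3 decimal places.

ψ = 0.496

Rachford–Rice: g(ψ) = Σ zᵢ(Kᵢ−1)/(1+ψ(Kᵢ−1)) = 0.
Check two-phase: ΣzᵢKᵢ = 1.598 > 1 and Σzᵢ/Kᵢ = 1.484 > 1, so g(0) = 0.598 > 0 and g(1) = -0.484 < 0.
Newton–Raphson from ψ = 0.5:
  ψ = 0.500: g = -0.0031, g' = -0.766 → ψ = 0.496
Converged at ψ = 0.496.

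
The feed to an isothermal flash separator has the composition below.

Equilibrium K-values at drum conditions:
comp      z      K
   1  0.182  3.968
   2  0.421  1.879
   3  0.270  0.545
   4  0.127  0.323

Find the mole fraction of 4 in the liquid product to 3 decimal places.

x_4 = 0.275

Material balance + equilibrium reduce to Σ zᵢ(Kᵢ−1)/(1+ψ(Kᵢ−1)) = 0.
g(0) = ΣzᵢKᵢ − 1 = 0.701 and g(1) = 1 − Σzᵢ/Kᵢ = -0.159, so a root lies in (0, 1).
Newton–Raphson from ψ = 0.5:
  ψ = 0.500: g = 0.1855, g' = -0.644 → ψ = 0.788
  ψ = 0.788: g = 0.0044, g' = -0.661 → ψ = 0.795
Converged at ψ = 0.795.
Compositions from xᵢ = zᵢ/(1+ψ(Kᵢ−1)), yᵢ = Kᵢxᵢ:
  1: x = 0.054, y = 0.215
  2: x = 0.248, y = 0.466
  3: x = 0.423, y = 0.231
  4: x = 0.275, y = 0.089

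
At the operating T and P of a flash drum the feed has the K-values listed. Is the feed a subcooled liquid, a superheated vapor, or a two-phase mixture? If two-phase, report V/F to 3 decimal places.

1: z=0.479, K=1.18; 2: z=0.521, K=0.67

ΣzᵢKᵢ = 0.914; Σzᵢ/Kᵢ = 1.184.
Since ΣzᵢKᵢ < 1 the mixture is below its bubble point — single liquid phase.

subcooled liquid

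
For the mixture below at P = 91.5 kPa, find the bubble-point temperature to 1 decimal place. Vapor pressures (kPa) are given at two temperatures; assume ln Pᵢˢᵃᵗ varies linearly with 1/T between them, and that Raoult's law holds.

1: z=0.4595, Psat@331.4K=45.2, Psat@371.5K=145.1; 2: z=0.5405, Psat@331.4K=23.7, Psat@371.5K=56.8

T = 368.9 K

Bubble-point temperature: ΣzᵢPᵢˢᵃᵗ(T) = P. Interpolate ln Pᵢˢᵃᵗ = aᵢ + bᵢ/T.
  T = 331.4 K: ΣzᵢPᵢˢᵃᵗ = 33.58 kPa
  T = 371.5 K: ΣzᵢPᵢˢᵃᵗ = 97.37 kPa
  T = 351.4 K: ΣzᵢPᵢˢᵃᵗ = 58.73 kPa
  T = 361.4 K: ΣzᵢPᵢˢᵃᵗ = 76.02 kPa
  T = 366.4 K: ΣzᵢPᵢˢᵃᵗ = 86.07 kPa
  T = 368.9 K: ΣzᵢPᵢˢᵃᵗ = 91.47 kPa
Interpolating between 368.9 K and 371.5 K gives T ≈ 368.9 K.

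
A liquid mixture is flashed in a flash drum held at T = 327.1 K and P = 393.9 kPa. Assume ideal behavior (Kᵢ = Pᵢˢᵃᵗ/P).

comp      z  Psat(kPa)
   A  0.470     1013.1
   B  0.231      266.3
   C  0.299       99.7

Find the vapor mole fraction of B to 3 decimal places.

y_B = 0.184

Raoult's law: Kᵢ = Pᵢˢᵃᵗ/P = Pᵢˢᵃᵗ/393.9.
  K_A = 1013.1/393.9 = 2.57197, K_B = 266.3/393.9 = 0.67606, K_C = 99.7/393.9 = 0.25311
Rachford–Rice: g(V/F) = Σ zᵢ(Kᵢ−1)/(1+V/F(Kᵢ−1)) = 0.
Check two-phase: ΣzᵢKᵢ = 1.441 > 1 and Σzᵢ/Kᵢ = 1.706 > 1, so g(0) = 0.441 > 0 and g(1) = -0.706 < 0.
Newton iteration, V/F⁰ = 0.5:
  V/F = 0.500: g = -0.0320, g' = -0.824 → V/F = 0.461
Converged at V/F = 0.461.
Compositions from xᵢ = zᵢ/(1+V/F(Kᵢ−1)), yᵢ = Kᵢxᵢ:
  A: x = 0.273, y = 0.701
  B: x = 0.272, y = 0.184
  C: x = 0.456, y = 0.115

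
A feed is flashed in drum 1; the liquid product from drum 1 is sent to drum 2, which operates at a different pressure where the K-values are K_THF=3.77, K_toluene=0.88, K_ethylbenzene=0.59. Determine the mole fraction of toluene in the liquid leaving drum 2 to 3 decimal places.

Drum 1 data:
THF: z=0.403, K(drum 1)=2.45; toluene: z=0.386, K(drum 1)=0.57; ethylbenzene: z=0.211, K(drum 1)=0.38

x_toluene (drum 2) = 0.511

Drum 1:
Let ψ₁ = V/F and solve Σ zᵢ(Kᵢ−1)/(1+ψ₁(Kᵢ−1)) = 0.
g(0) = ΣzᵢKᵢ − 1 = 0.288 and g(1) = 1 − Σzᵢ/Kᵢ = -0.397, so a root lies in (0, 1).
Newton iteration, ψ₁⁰ = 0.68:
  ψ₁ = 0.680: g = -0.1665, g' = -0.600 → ψ₁ = 0.402
  ψ₁ = 0.402: g = -0.0060, g' = -0.586 → ψ₁ = 0.392
Converged at ψ₁ = 0.392.
Drum-1 compositions:
  THF: x = 0.257, y = 0.629
  toluene: x = 0.464, y = 0.265
  ethylbenzene: x = 0.279, y = 0.106
Drum-2 feed = drum-1 liquid: z₂ = (0.2569, 0.4643, 0.2788).
Drum 2:
Iterate (Newton) starting at ψ₂ = 0.5:
  ψ₂ = 0.500: g = 0.0953, g' = -0.428 → ψ₂ = 0.723
  ψ₂ = 0.723: g = 0.0137, g' = -0.321 → ψ₂ = 0.765
  ψ₂ = 0.765: g = 0.0002, g' = -0.310 → ψ₂ = 0.766
Converged at ψ₂ = 0.766.
  THF: x = 0.082, y = 0.310
  toluene: x = 0.511, y = 0.450
  ethylbenzene: x = 0.406, y = 0.240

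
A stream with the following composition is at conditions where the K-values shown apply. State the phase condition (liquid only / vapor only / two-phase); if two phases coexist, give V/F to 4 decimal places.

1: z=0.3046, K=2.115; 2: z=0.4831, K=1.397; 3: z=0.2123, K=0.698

ΣzᵢKᵢ = 1.4673; Σzᵢ/Kᵢ = 0.7940.
Since Σzᵢ/Kᵢ < 1 the mixture is above its dew point — single vapor phase.

vapor only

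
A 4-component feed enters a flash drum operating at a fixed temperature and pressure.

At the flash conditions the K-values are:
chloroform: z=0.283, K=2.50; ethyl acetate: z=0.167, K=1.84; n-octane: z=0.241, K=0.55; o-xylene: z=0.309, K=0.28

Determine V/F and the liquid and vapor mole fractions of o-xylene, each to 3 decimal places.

Newton iteration, V/F⁰ = 0.5:
  V/F = 0.500: g = -0.1462, g' = -0.739 → V/F = 0.302
  V/F = 0.302: g = -0.0058, g' = -0.703 → V/F = 0.294
Converged at V/F = 0.294.
Compositions from xᵢ = zᵢ/(1+V/F(Kᵢ−1)), yᵢ = Kᵢxᵢ:
  chloroform: x = 0.196, y = 0.491
  ethyl acetate: x = 0.134, y = 0.246
  n-octane: x = 0.278, y = 0.153
  o-xylene: x = 0.392, y = 0.110

V/F = 0.294, x_o-xylene = 0.392, y_o-xylene = 0.110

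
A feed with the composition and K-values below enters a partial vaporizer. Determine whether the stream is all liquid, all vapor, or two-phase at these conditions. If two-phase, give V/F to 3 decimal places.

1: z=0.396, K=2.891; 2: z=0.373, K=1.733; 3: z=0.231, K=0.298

ΣzᵢKᵢ = 1.860; Σzᵢ/Kᵢ = 1.127.
Both exceed 1, so a two-phase solution exists.
Let ψ = V/F and solve Σ zᵢ(Kᵢ−1)/(1+ψ(Kᵢ−1)) = 0.
Newton–Raphson from ψ = 0.5:
  ψ = 0.500: g = 0.3351, g' = -0.752 → ψ = 0.946
  ψ = 0.946: g = -0.0526, g' = -1.260 → ψ = 0.904
  ψ = 0.904: g = -0.0031, g' = -1.118 → ψ = 0.901
Converged at ψ = 0.901.

two-phase, V/F = 0.901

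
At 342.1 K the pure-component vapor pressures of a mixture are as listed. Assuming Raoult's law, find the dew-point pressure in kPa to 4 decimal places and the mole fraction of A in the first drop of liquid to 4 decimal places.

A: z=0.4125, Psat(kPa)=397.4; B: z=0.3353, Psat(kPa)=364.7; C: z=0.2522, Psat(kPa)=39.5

Pdew = 119.8726 kPa, x_A = 0.1244

At the dew point ψ → 1, so Σzᵢ/Kᵢ = 1 with Kᵢ = Pᵢˢᵃᵗ/P ⇒ 1/P = Σzᵢ/Pᵢˢᵃᵗ.
1/P = 0.4125/397.4 + 0.3353/364.7 + 0.2522/39.5 = 0.0083422 ⇒ P = 119.8726 kPa
xᵢ = zᵢP/Pᵢˢᵃᵗ ⇒ x_A = 0.4125·119.8726/397.4 = 0.1244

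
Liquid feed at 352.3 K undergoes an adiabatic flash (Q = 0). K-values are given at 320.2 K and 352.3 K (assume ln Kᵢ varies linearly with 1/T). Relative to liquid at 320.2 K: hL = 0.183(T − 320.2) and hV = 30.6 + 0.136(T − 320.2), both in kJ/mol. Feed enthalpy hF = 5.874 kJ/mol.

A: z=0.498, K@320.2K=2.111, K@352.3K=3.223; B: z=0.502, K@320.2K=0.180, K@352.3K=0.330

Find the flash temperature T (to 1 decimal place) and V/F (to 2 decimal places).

T = 322.0 K, V/F = 0.18

Adiabatic flash: solve Rachford–Rice at each trial T, then check hF = ψ·hV(T) + (1−ψ)·hL(T).
  T = 320.2 K: K = (2.111, 0.180), RR gives ψ = 0.155, H_out = 4.757 kJ/mol
  T = 352.3 K: K = (3.223, 0.330), RR gives ψ = 0.517, H_out = 20.928 kJ/mol
  T = 336.2 K: K = (2.633, 0.247), RR gives ψ = 0.354, H_out = 13.494 kJ/mol
  T = 328.2 K: K = (2.364, 0.212), RR gives ψ = 0.264, H_out = 9.434 kJ/mol
  T = 324.2 K: K = (2.235, 0.195), RR gives ψ = 0.213, H_out = 7.198 kJ/mol
  T = 322.2 K: K = (2.173, 0.188), RR gives ψ = 0.185, H_out = 6.008 kJ/mol
Linear interpolation between T = 320.2 (H_out = 4.757) and T = 322.2 (H_out = 6.008) on hF = 5.874 gives T ≈ 322.0 K, at which ψ = 0.18.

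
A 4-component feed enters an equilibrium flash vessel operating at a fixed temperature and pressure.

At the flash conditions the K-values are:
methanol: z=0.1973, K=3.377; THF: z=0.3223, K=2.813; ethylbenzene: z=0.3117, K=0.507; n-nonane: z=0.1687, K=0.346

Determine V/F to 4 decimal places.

V/F = 0.6942

Material balance + equilibrium reduce to Σ zᵢ(Kᵢ−1)/(1+V/F(Kᵢ−1)) = 0.
Feasibility: ΣzᵢKᵢ = 1.7893, Σzᵢ/Kᵢ = 1.2754 — both > 1, two phases present.
Newton–Raphson from V/F = 0.5:
  V/F = 0.5000: g = 0.15291, g' = -0.8170 → V/F = 0.6872
  V/F = 0.6872: g = 0.00549, g' = -0.7821 → V/F = 0.6942
Converged at V/F = 0.6942.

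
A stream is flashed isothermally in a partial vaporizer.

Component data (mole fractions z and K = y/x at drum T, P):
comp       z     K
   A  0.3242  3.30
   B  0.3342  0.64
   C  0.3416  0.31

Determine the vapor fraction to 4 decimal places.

Let ψ = V/F and solve Σ zᵢ(Kᵢ−1)/(1+ψ(Kᵢ−1)) = 0.
Feasibility: ΣzᵢKᵢ = 1.3896, Σzᵢ/Kᵢ = 1.7224 — both > 1, two phases present.
Iterate (Newton) starting at ψ = 0.5:
  ψ = 0.5000: g = -0.15976, g' = -0.8145 → ψ = 0.3039
  ψ = 0.3039: g = 0.00559, g' = -0.9092 → ψ = 0.3100
Converged at ψ = 0.3100.

ψ = 0.3100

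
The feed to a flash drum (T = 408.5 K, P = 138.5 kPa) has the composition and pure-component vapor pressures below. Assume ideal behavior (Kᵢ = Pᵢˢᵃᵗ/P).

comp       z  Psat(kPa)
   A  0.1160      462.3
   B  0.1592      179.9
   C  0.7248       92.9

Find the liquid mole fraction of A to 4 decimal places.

Raoult's law: Kᵢ = Pᵢˢᵃᵗ/P = Pᵢˢᵃᵗ/138.5.
  K_A = 462.3/138.5 = 3.337906, K_B = 179.9/138.5 = 1.298917, K_C = 92.9/138.5 = 0.670758
Material balance + equilibrium reduce to Σ zᵢ(Kᵢ−1)/(1+ψ(Kᵢ−1)) = 0.
Check two-phase: ΣzᵢKᵢ = 1.0802 > 1 and Σzᵢ/Kᵢ = 1.2379 > 1, so g(0) = 0.0802 > 0 and g(1) = -0.2379 < 0.
Newton iteration, ψ⁰ = 0.57:
  ψ = 0.5700: g = -0.13684, g' = -0.2460 → ψ = 0.0137
  ψ = 0.0137: g = 0.07047, g' = -0.6887 → ψ = 0.1160
  ψ = 0.1160: g = 0.01122, g' = -0.4906 → ψ = 0.1389
  ψ = 0.1389: g = 0.00035, g' = -0.4607 → ψ = 0.1396
Converged at ψ = 0.1396.
Compositions from xᵢ = zᵢ/(1+ψ(Kᵢ−1)), yᵢ = Kᵢxᵢ:
  A: x = 0.0875, y = 0.2919
  B: x = 0.1528, y = 0.1985
  C: x = 0.7597, y = 0.5096

x_A = 0.0875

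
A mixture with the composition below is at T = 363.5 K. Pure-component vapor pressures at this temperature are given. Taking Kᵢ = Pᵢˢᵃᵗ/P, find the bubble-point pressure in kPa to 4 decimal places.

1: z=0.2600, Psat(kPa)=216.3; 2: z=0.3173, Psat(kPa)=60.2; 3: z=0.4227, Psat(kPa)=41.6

At the bubble point ψ → 0, so ΣzᵢKᵢ = 1 with Kᵢ = Pᵢˢᵃᵗ/P ⇒ P = ΣzᵢPᵢˢᵃᵗ.
P = 0.2600·216.3 + 0.3173·60.2 + 0.4227·41.6 = 92.9238 kPa

Pbub = 92.9238 kPa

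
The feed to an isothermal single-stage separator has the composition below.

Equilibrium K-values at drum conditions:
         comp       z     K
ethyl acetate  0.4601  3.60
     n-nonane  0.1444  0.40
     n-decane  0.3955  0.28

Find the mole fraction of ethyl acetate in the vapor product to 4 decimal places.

Newton–Raphson from ψ = 0.63:
  ψ = 0.6300: g = -0.20698, g' = -1.2680 → ψ = 0.4668
  ψ = 0.4668: g = -0.00884, g' = -1.2002 → ψ = 0.4594
Converged at ψ = 0.4594.
Compositions from xᵢ = zᵢ/(1+ψ(Kᵢ−1)), yᵢ = Kᵢxᵢ:
  ethyl acetate: x = 0.2097, y = 0.7548
  n-nonane: x = 0.1994, y = 0.0797
  n-decane: x = 0.5910, y = 0.1655

y_ethyl acetate = 0.7548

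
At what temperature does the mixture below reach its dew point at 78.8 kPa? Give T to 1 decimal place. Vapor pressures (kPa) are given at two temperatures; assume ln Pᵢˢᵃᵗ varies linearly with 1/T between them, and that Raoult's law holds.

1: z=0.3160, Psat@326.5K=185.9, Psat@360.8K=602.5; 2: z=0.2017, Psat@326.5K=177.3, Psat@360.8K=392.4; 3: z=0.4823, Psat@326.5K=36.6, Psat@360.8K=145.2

Dew-point temperature: Σzᵢ·P/Pᵢˢᵃᵗ(T) = 1. Interpolate ln Pᵢˢᵃᵗ = aᵢ + bᵢ/T.
  T = 326.5 K: ΣzᵢP/Pᵢˢᵃᵗ = 1.2620
  T = 360.8 K: ΣzᵢP/Pᵢˢᵃᵗ = 0.3436
  T = 343.6 K: ΣzᵢP/Pᵢˢᵃᵗ = 0.6362
  T = 335.1 K: ΣzᵢP/Pᵢˢᵃᵗ = 0.8857
  T = 330.8 K: ΣzᵢP/Pᵢˢᵃᵗ = 1.0545
  T = 333.0 K: ΣzᵢP/Pᵢˢᵃᵗ = 0.9639
Interpolating between 330.8 K and 333.0 K gives T ≈ 332.1 K.

T = 332.1 K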